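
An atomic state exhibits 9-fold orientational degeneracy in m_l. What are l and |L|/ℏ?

l = 4, |L| = 2√5 ℏ ≈ 4.472ℏ

2l + 1 = 9 ⇒ l = 4.
Then |L| = √(l(l+1)) ℏ = 2√5 ℏ.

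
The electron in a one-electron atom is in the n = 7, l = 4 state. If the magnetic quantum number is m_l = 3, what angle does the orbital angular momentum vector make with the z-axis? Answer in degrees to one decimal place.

θ ≈ 47.9°

|L| = √(l(l+1)) ℏ = 2√5 ℏ.
L_z = m_l ℏ = 3ℏ.
cos θ = L_z/|L| = 3/√20, so θ ≈ 47.9°.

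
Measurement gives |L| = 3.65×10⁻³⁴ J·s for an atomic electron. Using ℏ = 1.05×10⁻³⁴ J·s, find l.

l = 3

Dividing by ℏ: |L|/ℏ ≈ 3.476.
Set l(l+1) = 12.08; the integer solution is l = 3.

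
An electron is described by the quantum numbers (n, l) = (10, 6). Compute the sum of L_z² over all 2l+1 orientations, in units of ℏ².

Σ(L_z)² = 182 ℏ²

The allowed m_l values are -6, -5, -4, -3, -2, -1, 0, 1, 2, 3, 4, 5, 6.
Summing m² from −6 to 6: Σ m_l² = 182.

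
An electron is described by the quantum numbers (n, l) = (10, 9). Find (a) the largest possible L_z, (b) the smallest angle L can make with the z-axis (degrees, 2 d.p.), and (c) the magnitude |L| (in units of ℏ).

L_z,max = 9ℏ; θ_min ≈ 18.43°; |L| = 3√10 ℏ ≈ 9.487ℏ

L_z,max = lℏ = 9ℏ.
cos θ_min = 9/√90, so θ_min ≈ 18.43°.
|L| = ℏ√(9·10) = 3√10 ℏ ≈ 9.487ℏ.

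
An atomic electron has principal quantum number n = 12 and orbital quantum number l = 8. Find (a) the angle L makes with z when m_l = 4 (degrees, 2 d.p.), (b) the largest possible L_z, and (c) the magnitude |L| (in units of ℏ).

For m_l = 4: cos θ = 4/√72, θ ≈ 61.87°.
L_z,max = lℏ = 8ℏ.
|L| = ℏ√(8·9) = 6√2 ℏ ≈ 8.485ℏ.

θ(m_l=4) ≈ 61.87°; L_z,max = 8ℏ; |L| = 6√2 ℏ ≈ 8.485ℏ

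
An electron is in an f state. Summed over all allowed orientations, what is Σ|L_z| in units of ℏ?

Σ|L_z| = 12 ℏ

For an f orbital, l = 3.
m_l runs from −3 to 3, i.e. {-3, -2, -1, 0, 1, 2, 3}.
Σ|m_l| = l(l+1) = 12.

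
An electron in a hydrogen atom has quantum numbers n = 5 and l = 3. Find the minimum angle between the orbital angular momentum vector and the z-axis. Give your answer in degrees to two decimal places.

θ_min ≈ 30.00°

|L| = √(l(l+1)) ℏ = 2√3 ℏ.
The smallest angle corresponds to the largest L_z, i.e. m_l = l = 3, giving L_z = 3ℏ.
cos θ_min = 3/√12, so θ_min ≈ 30.00°.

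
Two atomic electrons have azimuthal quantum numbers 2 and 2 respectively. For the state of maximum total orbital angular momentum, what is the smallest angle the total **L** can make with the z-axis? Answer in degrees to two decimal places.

θ_min ≈ 26.57°

The total orbital quantum number L ranges from |l₁ − l₂| to l₁ + l₂ in integer steps.
So L can be 0, 1, 2, 3, 4.
The maximum is L = 4, with |L_tot| = ℏ√(4·5) = 2√5 ℏ.
The minimum angle with z is arccos(4/√20) ≈ 26.57°.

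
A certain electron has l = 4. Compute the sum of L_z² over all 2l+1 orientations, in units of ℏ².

The allowed m_l values are -4, -3, -2, -1, 0, 1, 2, 3, 4.
Summing m² from −4 to 4: Σ m_l² = 60.

Σ(L_z)² = 60 ℏ²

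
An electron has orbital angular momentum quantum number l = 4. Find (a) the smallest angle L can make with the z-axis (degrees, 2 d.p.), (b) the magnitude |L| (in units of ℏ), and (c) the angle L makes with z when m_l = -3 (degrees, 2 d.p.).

θ_min ≈ 26.57°; |L| = 2√5 ℏ ≈ 4.472ℏ; θ(m_l=-3) ≈ 132.13°

cos θ_min = 4/√20, so θ_min ≈ 26.57°.
|L| = ℏ√(4·5) = 2√5 ℏ ≈ 4.472ℏ.
For m_l = -3: cos θ = -3/√20, θ ≈ 132.13°.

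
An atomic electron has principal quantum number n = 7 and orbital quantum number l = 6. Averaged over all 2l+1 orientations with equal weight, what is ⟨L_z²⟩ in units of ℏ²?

⟨L_z²⟩ = 14 ℏ²

The allowed m_l values are -6, -5, -4, -3, -2, -1, 0, 1, 2, 3, 4, 5, 6.
⟨L_z²⟩ = ℏ²·(Σ m_l²)/(2l+1) = ℏ²·182/13 = 14ℏ².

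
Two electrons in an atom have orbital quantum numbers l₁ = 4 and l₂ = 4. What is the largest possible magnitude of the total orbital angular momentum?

The total orbital quantum number L ranges from |l₁ − l₂| to l₁ + l₂ in integer steps.
L ∈ {0, 1, 2, 3, 4, 5, 6, 7, 8}.
The largest magnitude corresponds to L = 8: |L_tot| = ℏ√(8·9) = 6√2 ℏ.

|L_tot|_max = 6√2 ℏ ≈ 8.485ℏ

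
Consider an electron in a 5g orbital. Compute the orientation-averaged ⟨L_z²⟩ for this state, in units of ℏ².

⟨L_z²⟩ = 6.667 ℏ²

The 5g subshell has l = 4.
m_l runs from −4 to 4, i.e. {-4, -3, -2, -1, 0, 1, 2, 3, 4}.
⟨L_z²⟩ = ℏ²·(Σ m_l²)/(2l+1) = ℏ²·60/9 = 6.667ℏ².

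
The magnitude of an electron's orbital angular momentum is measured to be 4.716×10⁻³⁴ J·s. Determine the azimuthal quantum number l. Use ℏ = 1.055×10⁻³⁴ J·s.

l = 4

In units of ℏ, |L| ≈ 4.470.
(|L|/ℏ)² = l(l+1) ≈ 19.98 ⇒ l = 4.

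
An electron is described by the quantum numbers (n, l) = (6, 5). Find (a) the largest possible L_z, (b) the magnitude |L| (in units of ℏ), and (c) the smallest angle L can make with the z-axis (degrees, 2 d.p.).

L_z,max = 5ℏ; |L| = √30 ℏ ≈ 5.477ℏ; θ_min ≈ 24.09°

L_z,max = lℏ = 5ℏ.
|L| = ℏ√(5·6) = √30 ℏ ≈ 5.477ℏ.
cos θ_min = 5/√30, so θ_min ≈ 24.09°.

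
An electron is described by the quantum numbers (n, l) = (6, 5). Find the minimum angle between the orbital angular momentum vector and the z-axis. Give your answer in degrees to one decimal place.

θ_min ≈ 24.1°

|L| = √(l(l+1)) ℏ = √30 ℏ.
The smallest angle corresponds to the largest L_z, i.e. m_l = l = 5, giving L_z = 5ℏ.
cos θ_min = 5/√30, so θ_min ≈ 24.1°.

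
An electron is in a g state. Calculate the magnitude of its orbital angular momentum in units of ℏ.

|L| = 2√5 ℏ ≈ 4.472ℏ

A g state has l = 4.
|L| = ℏ√(l(l+1)) = ℏ√(4·5) = 2√5 ℏ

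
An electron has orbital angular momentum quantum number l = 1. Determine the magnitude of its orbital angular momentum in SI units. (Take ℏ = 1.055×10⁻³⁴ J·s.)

|L| = ℏ√(l(l+1)) = ℏ√(1·2) = √2 ℏ
Numerically, |L| = 1.414 × (1.055×10⁻³⁴ J·s) = 1.492×10⁻³⁴ J·s.

|L| = 1.492×10⁻³⁴ J·s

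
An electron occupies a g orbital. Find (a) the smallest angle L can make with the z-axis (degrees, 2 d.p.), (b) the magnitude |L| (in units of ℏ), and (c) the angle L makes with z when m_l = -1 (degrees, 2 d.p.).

θ_min ≈ 26.57°; |L| = 2√5 ℏ ≈ 4.472ℏ; θ(m_l=-1) ≈ 102.92°

A g state has l = 4.
cos θ_min = 4/√20, so θ_min ≈ 26.57°.
|L| = ℏ√(4·5) = 2√5 ℏ ≈ 4.472ℏ.
For m_l = -1: cos θ = -1/√20, θ ≈ 102.92°.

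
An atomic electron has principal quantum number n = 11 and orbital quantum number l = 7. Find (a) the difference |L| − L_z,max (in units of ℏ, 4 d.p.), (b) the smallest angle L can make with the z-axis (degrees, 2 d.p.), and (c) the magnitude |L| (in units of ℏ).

|L| − L_z,max = (2√14 − 7)ℏ ≈ 0.4833ℏ.
cos θ_min = 7/√56, so θ_min ≈ 20.70°.
|L| = ℏ√(7·8) = 2√14 ℏ ≈ 7.483ℏ.

|L|−L_z,max ≈ 0.4833ℏ; θ_min ≈ 20.70°; |L| = 2√14 ℏ ≈ 7.483ℏ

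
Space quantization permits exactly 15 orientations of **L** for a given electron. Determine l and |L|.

l = 7, |L| = 2√14 ℏ ≈ 7.483ℏ

2l + 1 = 15 ⇒ l = 7.
Then |L| = √(l(l+1)) ℏ = 2√14 ℏ.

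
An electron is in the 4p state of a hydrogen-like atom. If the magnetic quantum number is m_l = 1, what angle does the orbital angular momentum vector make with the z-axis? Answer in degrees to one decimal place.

θ ≈ 45.0°

4p means n = 4, l = 1.
|L| = √(l(l+1)) ℏ = √2 ℏ.
L_z = m_l ℏ = 1ℏ.
cos θ = L_z/|L| = 1/√2, so θ ≈ 45.0°.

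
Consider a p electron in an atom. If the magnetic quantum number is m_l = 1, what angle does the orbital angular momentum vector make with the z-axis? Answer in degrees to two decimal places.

θ ≈ 45.00°

A p state has l = 1.
|L|² = l(l+1)ℏ² = 2ℏ², so |L| = √2 ℏ.
L_z = m_l ℏ = 1ℏ.
cos θ = L_z/|L| = 1/√2, so θ ≈ 45.00°.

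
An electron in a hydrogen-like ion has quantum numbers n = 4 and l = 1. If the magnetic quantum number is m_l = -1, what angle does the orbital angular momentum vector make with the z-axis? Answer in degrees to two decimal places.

θ ≈ 135.00°

|L| = ℏ√(l(l+1)) = √2 ℏ.
L_z = m_l ℏ = −1ℏ.
cos θ = L_z/|L| = -1/√2, so θ ≈ 135.00°.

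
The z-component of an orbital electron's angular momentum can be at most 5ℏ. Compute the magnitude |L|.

|L| = √30 ℏ ≈ 5.477ℏ

The maximum L_z equals lℏ, giving l = 5.
|L| = √(l(l+1)) ℏ = √30 ℏ.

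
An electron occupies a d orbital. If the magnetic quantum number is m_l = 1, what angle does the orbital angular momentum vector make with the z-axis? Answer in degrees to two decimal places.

θ ≈ 65.91°

D corresponds to l = 2.
|L| = ℏ√(l(l+1)) = √6 ℏ.
L_z = m_l ℏ = 1ℏ.
cos θ = L_z/|L| = 1/√6, so θ ≈ 65.91°.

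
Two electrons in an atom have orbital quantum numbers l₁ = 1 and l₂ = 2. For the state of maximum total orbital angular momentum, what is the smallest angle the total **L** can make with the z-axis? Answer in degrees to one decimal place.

θ_min ≈ 30.0°

L runs from |1 − 2| = 1 to 1 + 2 = 3.
So L can be 1, 2, 3.
The maximum is L = 3, with |L_tot| = ℏ√(3·4) = 2√3 ℏ.
The minimum angle with z is arccos(3/√12) ≈ 30.0°.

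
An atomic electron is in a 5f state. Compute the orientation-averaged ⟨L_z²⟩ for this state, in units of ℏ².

The 5f subshell has l = 3.
The allowed m_l values are -3, -2, -1, 0, 1, 2, 3.
⟨L_z²⟩ = ℏ²·l(l+1)/3 = 4ℏ².

⟨L_z²⟩ = 4 ℏ²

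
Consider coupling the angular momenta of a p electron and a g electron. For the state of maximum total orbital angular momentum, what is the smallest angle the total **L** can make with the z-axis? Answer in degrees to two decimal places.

Angular momentum addition gives L = |l₁ − l₂|, …, l₁ + l₂.
Allowed values: L = 3, 4, 5.
The maximum is L = 5, with |L_tot| = ℏ√(5·6) = √30 ℏ.
The minimum angle with z is arccos(5/√30) ≈ 24.09°.

θ_min ≈ 24.09°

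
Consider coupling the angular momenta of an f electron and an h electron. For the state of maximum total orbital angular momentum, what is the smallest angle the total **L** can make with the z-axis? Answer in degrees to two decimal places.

Angular momentum addition gives L = |l₁ − l₂|, …, l₁ + l₂.
Allowed values: L = 2, 3, 4, 5, 6, 7, 8.
The maximum is L = 8, with |L_tot| = ℏ√(8·9) = 6√2 ℏ.
The minimum angle with z is arccos(8/√72) ≈ 19.47°.

θ_min ≈ 19.47°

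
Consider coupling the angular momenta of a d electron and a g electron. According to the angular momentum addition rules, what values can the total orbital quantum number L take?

L = 2, 3, 4, 5, 6

Angular momentum addition gives L = |l₁ − l₂|, …, l₁ + l₂.
Allowed values: L = 2, 3, 4, 5, 6.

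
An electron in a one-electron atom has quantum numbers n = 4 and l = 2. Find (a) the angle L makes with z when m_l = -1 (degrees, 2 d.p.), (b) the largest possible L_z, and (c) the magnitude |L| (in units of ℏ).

θ(m_l=-1) ≈ 114.09°; L_z,max = 2ℏ; |L| = √6 ℏ ≈ 2.449ℏ

For m_l = -1: cos θ = -1/√6, θ ≈ 114.09°.
L_z,max = lℏ = 2ℏ.
|L| = ℏ√(2·3) = √6 ℏ ≈ 2.449ℏ.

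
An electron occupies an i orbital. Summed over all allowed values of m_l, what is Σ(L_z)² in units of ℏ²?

The letter i corresponds to l = 6.
m_l runs from −6 to 6, i.e. {-6, -5, -4, -3, -2, -1, 0, 1, 2, 3, 4, 5, 6}.
Σ m_l² = l(l+1)(2l+1)/3 = 6·7·13/3 = 182.

Σ(L_z)² = 182 ℏ²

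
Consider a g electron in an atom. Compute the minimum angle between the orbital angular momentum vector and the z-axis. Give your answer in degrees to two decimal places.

θ_min ≈ 26.57°

A g state has l = 4.
|L| = ℏ√(l(l+1)) = 2√5 ℏ.
The smallest angle corresponds to the largest L_z, i.e. m_l = l = 4, giving L_z = 4ℏ.
cos θ_min = 4/√20, so θ_min ≈ 26.57°.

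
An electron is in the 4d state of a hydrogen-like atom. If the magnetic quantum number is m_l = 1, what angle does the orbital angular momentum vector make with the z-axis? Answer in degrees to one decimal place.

θ ≈ 65.9°

The 4d subshell has l = 2.
|L| = ℏ√(l(l+1)) = √6 ℏ.
L_z = m_l ℏ = 1ℏ.
cos θ = L_z/|L| = 1/√6, so θ ≈ 65.9°.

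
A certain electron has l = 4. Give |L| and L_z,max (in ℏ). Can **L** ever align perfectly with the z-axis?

No: L_z,max = 4ℏ < |L| = 2√5 ℏ ≈ 4.472ℏ

|L| = 2√5 ℏ ≈ 4.4721ℏ, while L_z,max = lℏ = 4ℏ.
Since |L| > L_z,max, the vector can never point exactly along z; the closest it comes is θ_min = arccos(4/√20) ≈ 26.6°.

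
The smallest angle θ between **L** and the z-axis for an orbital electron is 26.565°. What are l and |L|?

l = 4, |L| = 2√5 ℏ ≈ 4.472ℏ

cos θ_min = l/√(l(l+1)) = √(l/(l+1)), so l/(l+1) = cos²(26.565°) = 0.8000.
l = cos²θ/sin²θ ≈ 4.
Then |L| = ℏ√(4·5) = 2√5 ℏ.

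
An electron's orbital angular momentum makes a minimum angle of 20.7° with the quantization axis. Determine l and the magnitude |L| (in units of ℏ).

At minimum angle, m_l = l, so cos θ = l/√(l(l+1)); cos²θ = l/(l+1) = 0.8751.
Solving: l = 7.
Then |L| = ℏ√(7·8) = 2√14 ℏ.

l = 7, |L| = 2√14 ℏ ≈ 7.483ℏ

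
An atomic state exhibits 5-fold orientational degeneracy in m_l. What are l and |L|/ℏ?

2l + 1 = 5 ⇒ l = 2.
Then |L| = √(l(l+1)) ℏ = √6 ℏ.

l = 2, |L| = √6 ℏ ≈ 2.449ℏ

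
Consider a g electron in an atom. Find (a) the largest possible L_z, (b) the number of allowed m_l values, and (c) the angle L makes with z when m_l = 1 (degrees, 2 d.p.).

L_z,max = 4ℏ; 9 values; θ(m_l=1) ≈ 77.08°

A g state has l = 4.
L_z,max = lℏ = 4ℏ.
There are 2l+1 = 9 values of m_l.
For m_l = 1: cos θ = 1/√20, θ ≈ 77.08°.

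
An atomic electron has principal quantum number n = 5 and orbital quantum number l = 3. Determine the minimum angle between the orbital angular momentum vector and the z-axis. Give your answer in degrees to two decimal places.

θ_min ≈ 30.00°

|L| = ℏ√(l(l+1)) = 2√3 ℏ.
The smallest angle corresponds to the largest L_z, i.e. m_l = l = 3, giving L_z = 3ℏ.
cos θ_min = 3/√12, so θ_min ≈ 30.00°.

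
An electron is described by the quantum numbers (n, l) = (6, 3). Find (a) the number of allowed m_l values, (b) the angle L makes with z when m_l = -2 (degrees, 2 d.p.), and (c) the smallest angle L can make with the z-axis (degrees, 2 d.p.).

There are 2l+1 = 7 values of m_l.
For m_l = -2: cos θ = -2/√12, θ ≈ 125.26°.
cos θ_min = 3/√12, so θ_min ≈ 30.00°.

7 values; θ(m_l=-2) ≈ 125.26°; θ_min ≈ 30.00°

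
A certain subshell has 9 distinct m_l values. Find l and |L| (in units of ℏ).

l = 4, |L| = 2√5 ℏ ≈ 4.472ℏ

2l + 1 = 9 ⇒ l = 4.
Then |L| = √(l(l+1)) ℏ = 2√5 ℏ.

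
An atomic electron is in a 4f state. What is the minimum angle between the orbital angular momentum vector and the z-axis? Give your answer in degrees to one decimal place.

θ_min ≈ 30.0°

The 4f subshell has l = 3.
|L|² = l(l+1)ℏ² = 12ℏ², so |L| = 2√3 ℏ.
The smallest angle corresponds to the largest L_z, i.e. m_l = l = 3, giving L_z = 3ℏ.
cos θ_min = 3/√12, so θ_min ≈ 30.0°.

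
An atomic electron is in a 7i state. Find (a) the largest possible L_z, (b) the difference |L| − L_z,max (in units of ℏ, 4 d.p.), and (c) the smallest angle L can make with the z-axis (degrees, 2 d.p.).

The 7i subshell has l = 6.
L_z,max = lℏ = 6ℏ.
|L| − L_z,max = (√42 − 6)ℏ ≈ 0.4807ℏ.
cos θ_min = 6/√42, so θ_min ≈ 22.21°.

L_z,max = 6ℏ; |L|−L_z,max ≈ 0.4807ℏ; θ_min ≈ 22.21°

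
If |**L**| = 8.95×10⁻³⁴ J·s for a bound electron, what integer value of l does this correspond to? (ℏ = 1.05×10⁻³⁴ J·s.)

l = 8

|L|/ℏ = (8.95×10⁻³⁴)/(1.05×10⁻³⁴) ≈ 8.524.
l(l+1) ≈ 8.524² ≈ 72.66, so l = 8.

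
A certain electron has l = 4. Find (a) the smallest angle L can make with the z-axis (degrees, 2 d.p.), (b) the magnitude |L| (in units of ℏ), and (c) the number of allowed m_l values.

θ_min ≈ 26.57°; |L| = 2√5 ℏ ≈ 4.472ℏ; 9 values

cos θ_min = 4/√20, so θ_min ≈ 26.57°.
|L| = ℏ√(4·5) = 2√5 ℏ ≈ 4.472ℏ.
There are 2l+1 = 9 values of m_l.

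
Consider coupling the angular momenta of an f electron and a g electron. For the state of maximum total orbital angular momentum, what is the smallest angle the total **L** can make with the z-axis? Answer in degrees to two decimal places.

The total orbital quantum number L ranges from |l₁ − l₂| to l₁ + l₂ in integer steps.
So L can be 1, 2, 3, 4, 5, 6, 7.
The maximum is L = 7, with |L_tot| = ℏ√(7·8) = 2√14 ℏ.
The minimum angle with z is arccos(7/√56) ≈ 20.70°.

θ_min ≈ 20.70°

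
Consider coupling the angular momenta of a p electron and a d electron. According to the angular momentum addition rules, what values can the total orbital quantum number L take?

L = 1, 2, 3

L runs from |1 − 2| = 1 to 1 + 2 = 3.
L ∈ {1, 2, 3}.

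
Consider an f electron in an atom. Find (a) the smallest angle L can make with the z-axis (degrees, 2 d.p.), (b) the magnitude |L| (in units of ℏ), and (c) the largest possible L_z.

θ_min ≈ 30.00°; |L| = 2√3 ℏ ≈ 3.464ℏ; L_z,max = 3ℏ

The letter f corresponds to l = 3.
cos θ_min = 3/√12, so θ_min ≈ 30.00°.
|L| = ℏ√(3·4) = 2√3 ℏ ≈ 3.464ℏ.
L_z,max = lℏ = 3ℏ.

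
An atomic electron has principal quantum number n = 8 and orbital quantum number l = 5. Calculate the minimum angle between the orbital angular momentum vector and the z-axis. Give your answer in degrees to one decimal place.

θ_min ≈ 24.1°

|L| = √(l(l+1)) ℏ = √30 ℏ.
The smallest angle corresponds to the largest L_z, i.e. m_l = l = 5, giving L_z = 5ℏ.
cos θ_min = 5/√30, so θ_min ≈ 24.1°.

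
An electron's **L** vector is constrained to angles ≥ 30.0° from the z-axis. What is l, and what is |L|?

l = 3, |L| = 2√3 ℏ ≈ 3.464ℏ

cos²θ_min = l/(l+1) = 0.7500.
Thus l = 0.7500/(1 − 0.7500) ≈ 3.
Then |L| = ℏ√(3·4) = 2√3 ℏ.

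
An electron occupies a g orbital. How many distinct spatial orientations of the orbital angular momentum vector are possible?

9

A g state has l = 4.
The number of m_l values is 2l + 1 = 2·4 + 1 = 9.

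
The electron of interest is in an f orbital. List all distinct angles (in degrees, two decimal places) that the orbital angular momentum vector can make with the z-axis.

θ ∈ {30.00°, 54.74°, 73.22°, 90.00°, 106.78°, 125.26°, 150.00°}

An f state has l = 3.
|L|² = l(l+1)ℏ² = 12ℏ², so |L| = 2√3 ℏ.
cos θ = m_l/√12 for each m_l ∈ {-3, -2, -1, 0, 1, 2, 3}.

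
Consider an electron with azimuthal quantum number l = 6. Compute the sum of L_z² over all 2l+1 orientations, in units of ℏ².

m_l runs from −6 to 6, i.e. {-6, -5, -4, -3, -2, -1, 0, 1, 2, 3, 4, 5, 6}.
Σ m_l² = l(l+1)(2l+1)/3 = 6·7·13/3 = 182.

Σ(L_z)² = 182 ℏ²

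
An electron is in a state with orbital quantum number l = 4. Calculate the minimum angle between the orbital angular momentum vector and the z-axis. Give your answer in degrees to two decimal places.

|L|² = l(l+1)ℏ² = 20ℏ², so |L| = 2√5 ℏ.
The smallest angle corresponds to the largest L_z, i.e. m_l = l = 4, giving L_z = 4ℏ.
cos θ_min = 4/√20, so θ_min ≈ 26.57°.

θ_min ≈ 26.57°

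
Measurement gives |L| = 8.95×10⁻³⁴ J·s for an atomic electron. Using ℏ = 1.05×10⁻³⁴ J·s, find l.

|L|/ℏ = (8.95×10⁻³⁴)/(1.05×10⁻³⁴) ≈ 8.524.
Set l(l+1) = 72.66; the integer solution is l = 8.

l = 8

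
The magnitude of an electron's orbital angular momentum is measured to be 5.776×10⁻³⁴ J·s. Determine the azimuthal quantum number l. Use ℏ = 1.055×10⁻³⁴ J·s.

Dividing by ℏ: |L|/ℏ ≈ 5.475.
l(l+1) ≈ 5.475² ≈ 29.97, so l = 5.

l = 5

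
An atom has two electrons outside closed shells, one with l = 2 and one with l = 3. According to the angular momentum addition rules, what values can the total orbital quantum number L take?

By the triangle rule, |l₁ − l₂| ≤ L ≤ l₁ + l₂.
Allowed values: L = 1, 2, 3, 4, 5.

L = 1, 2, 3, 4, 5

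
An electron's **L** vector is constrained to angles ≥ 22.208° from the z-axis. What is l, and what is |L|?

cos θ_min = l/√(l(l+1)) = √(l/(l+1)), so l/(l+1) = cos²(22.208°) = 0.8571.
Solving: l = 6.
Then |L| = ℏ√(6·7) = √42 ℏ.

l = 6, |L| = √42 ℏ ≈ 6.481ℏ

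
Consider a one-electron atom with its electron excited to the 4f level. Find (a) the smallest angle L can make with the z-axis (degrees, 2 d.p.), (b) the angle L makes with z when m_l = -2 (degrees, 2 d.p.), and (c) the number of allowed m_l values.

The 4f level has l = 3.
cos θ_min = 3/√12, so θ_min ≈ 30.00°.
For m_l = -2: cos θ = -2/√12, θ ≈ 125.26°.
There are 2l+1 = 7 values of m_l.

θ_min ≈ 30.00°; θ(m_l=-2) ≈ 125.26°; 7 values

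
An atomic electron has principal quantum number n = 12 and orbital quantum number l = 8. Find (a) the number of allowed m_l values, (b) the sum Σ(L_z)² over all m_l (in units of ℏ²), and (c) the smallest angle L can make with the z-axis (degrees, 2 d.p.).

17 values; Σ(L_z)² = 408 ℏ²; θ_min ≈ 19.47°

There are 2l+1 = 17 values of m_l.
Σ m_l² = 408, so Σ(L_z)² = 408 ℏ².
cos θ_min = 8/√72, so θ_min ≈ 19.47°.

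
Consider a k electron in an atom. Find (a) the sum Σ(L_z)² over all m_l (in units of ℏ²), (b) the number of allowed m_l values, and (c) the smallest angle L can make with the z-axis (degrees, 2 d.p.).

Σ(L_z)² = 280 ℏ²; 15 values; θ_min ≈ 20.70°

K corresponds to l = 7.
Σ m_l² = 280, so Σ(L_z)² = 280 ℏ².
There are 2l+1 = 15 values of m_l.
cos θ_min = 7/√56, so θ_min ≈ 20.70°.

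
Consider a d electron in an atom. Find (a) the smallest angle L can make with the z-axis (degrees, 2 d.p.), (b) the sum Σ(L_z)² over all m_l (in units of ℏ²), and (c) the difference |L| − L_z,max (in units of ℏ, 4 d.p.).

θ_min ≈ 35.26°; Σ(L_z)² = 10 ℏ²; |L|−L_z,max ≈ 0.4495ℏ

For a d orbital, l = 2.
cos θ_min = 2/√6, so θ_min ≈ 35.26°.
Σ m_l² = 10, so Σ(L_z)² = 10 ℏ².
|L| − L_z,max = (√6 − 2)ℏ ≈ 0.4495ℏ.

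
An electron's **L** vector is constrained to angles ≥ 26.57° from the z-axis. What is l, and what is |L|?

l = 4, |L| = 2√5 ℏ ≈ 4.472ℏ

cos²θ_min = l/(l+1) = 0.7999.
Thus l = 0.7999/(1 − 0.7999) ≈ 4.
Then |L| = ℏ√(4·5) = 2√5 ℏ.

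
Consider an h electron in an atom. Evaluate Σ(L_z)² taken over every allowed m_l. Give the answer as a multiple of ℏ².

Σ(L_z)² = 110 ℏ²

An h state has l = 5.
m_l ∈ {-5, -4, -3, -2, -1, 0, 1, 2, 3, 4, 5}.
Σ m_l² = 2·(1 + 4 + 9 + 16 + 25) = 110.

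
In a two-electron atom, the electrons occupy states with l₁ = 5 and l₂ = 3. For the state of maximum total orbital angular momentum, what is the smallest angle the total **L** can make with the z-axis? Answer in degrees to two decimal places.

L runs from |5 − 3| = 2 to 5 + 3 = 8.
So L can be 2, 3, 4, 5, 6, 7, 8.
The maximum is L = 8, with |L_tot| = ℏ√(8·9) = 6√2 ℏ.
The minimum angle with z is arccos(8/√72) ≈ 19.47°.

θ_min ≈ 19.47°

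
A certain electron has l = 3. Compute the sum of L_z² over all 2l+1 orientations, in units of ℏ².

Σ(L_z)² = 28 ℏ²

m_l runs from −3 to 3, i.e. {-3, -2, -1, 0, 1, 2, 3}.
Σ m_l² = l(l+1)(2l+1)/3 = 3·4·7/3 = 28.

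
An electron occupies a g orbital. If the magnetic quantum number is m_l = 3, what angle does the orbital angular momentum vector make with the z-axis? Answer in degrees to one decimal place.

θ ≈ 47.9°

For a g orbital, l = 4.
|L| = ℏ√(l(l+1)) = 2√5 ℏ.
L_z = m_l ℏ = 3ℏ.
cos θ = L_z/|L| = 3/√20, so θ ≈ 47.9°.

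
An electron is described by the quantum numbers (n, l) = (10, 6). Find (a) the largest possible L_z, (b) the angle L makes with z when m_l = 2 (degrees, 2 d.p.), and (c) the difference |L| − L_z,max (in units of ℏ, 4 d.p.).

L_z,max = 6ℏ; θ(m_l=2) ≈ 72.02°; |L|−L_z,max ≈ 0.4807ℏ

L_z,max = lℏ = 6ℏ.
For m_l = 2: cos θ = 2/√42, θ ≈ 72.02°.
|L| − L_z,max = (√42 − 6)ℏ ≈ 0.4807ℏ.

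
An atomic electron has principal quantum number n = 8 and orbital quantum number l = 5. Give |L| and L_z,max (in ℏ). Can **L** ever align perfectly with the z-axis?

No: L_z,max = 5ℏ < |L| = √30 ℏ ≈ 5.477ℏ

|L| = √30 ℏ ≈ 5.4772ℏ, while L_z,max = lℏ = 5ℏ.
Since |L| > L_z,max, the vector can never point exactly along z; the closest it comes is θ_min = arccos(5/√30) ≈ 24.1°.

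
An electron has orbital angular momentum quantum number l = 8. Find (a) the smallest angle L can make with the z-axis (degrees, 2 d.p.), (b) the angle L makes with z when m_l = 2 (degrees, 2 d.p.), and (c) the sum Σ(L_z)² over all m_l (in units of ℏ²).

θ_min ≈ 19.47°; θ(m_l=2) ≈ 76.37°; Σ(L_z)² = 408 ℏ²

cos θ_min = 8/√72, so θ_min ≈ 19.47°.
For m_l = 2: cos θ = 2/√72, θ ≈ 76.37°.
Σ m_l² = 408, so Σ(L_z)² = 408 ℏ².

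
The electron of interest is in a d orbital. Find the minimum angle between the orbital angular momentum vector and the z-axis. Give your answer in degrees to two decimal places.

θ_min ≈ 35.26°

D corresponds to l = 2.
|L| = √(l(l+1)) ℏ = √6 ℏ.
The smallest angle corresponds to the largest L_z, i.e. m_l = l = 2, giving L_z = 2ℏ.
cos θ_min = 2/√6, so θ_min ≈ 35.26°.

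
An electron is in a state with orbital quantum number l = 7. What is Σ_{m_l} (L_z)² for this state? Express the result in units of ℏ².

Σ(L_z)² = 280 ℏ²

m_l ∈ {-7, -6, -5, -4, -3, -2, -1, 0, 1, 2, 3, 4, 5, 6, 7}.
Σ m_l² = l(l+1)(2l+1)/3 = 7·8·15/3 = 280.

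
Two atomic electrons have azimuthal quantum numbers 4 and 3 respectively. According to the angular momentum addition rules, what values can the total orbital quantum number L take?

L = 1, 2, 3, 4, 5, 6, 7

Angular momentum addition gives L = |l₁ − l₂|, …, l₁ + l₂.
L ∈ {1, 2, 3, 4, 5, 6, 7}.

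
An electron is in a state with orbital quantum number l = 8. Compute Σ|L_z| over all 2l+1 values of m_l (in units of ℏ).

Σ|L_z| = 72 ℏ

m_l ∈ {-8, -7, -6, -5, -4, -3, -2, -1, 0, 1, 2, 3, 4, 5, 6, 7, 8}.
Σ|m_l| = 2·8(8+1)/2 = 72.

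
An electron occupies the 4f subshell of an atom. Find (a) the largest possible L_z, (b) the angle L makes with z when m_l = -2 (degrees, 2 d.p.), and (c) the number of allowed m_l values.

For 4f, l = 3.
L_z,max = lℏ = 3ℏ.
For m_l = -2: cos θ = -2/√12, θ ≈ 125.26°.
There are 2l+1 = 7 values of m_l.

L_z,max = 3ℏ; θ(m_l=-2) ≈ 125.26°; 7 values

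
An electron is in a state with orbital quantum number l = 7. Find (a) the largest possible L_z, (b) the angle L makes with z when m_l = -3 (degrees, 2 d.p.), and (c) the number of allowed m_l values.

L_z,max = 7ℏ; θ(m_l=-3) ≈ 113.63°; 15 values

L_z,max = lℏ = 7ℏ.
For m_l = -3: cos θ = -3/√56, θ ≈ 113.63°.
There are 2l+1 = 15 values of m_l.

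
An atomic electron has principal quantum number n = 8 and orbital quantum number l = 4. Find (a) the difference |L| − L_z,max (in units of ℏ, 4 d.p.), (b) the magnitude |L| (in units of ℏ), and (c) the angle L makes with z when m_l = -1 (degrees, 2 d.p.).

|L|−L_z,max ≈ 0.4721ℏ; |L| = 2√5 ℏ ≈ 4.472ℏ; θ(m_l=-1) ≈ 102.92°

|L| − L_z,max = (2√5 − 4)ℏ ≈ 0.4721ℏ.
|L| = ℏ√(4·5) = 2√5 ℏ ≈ 4.472ℏ.
For m_l = -1: cos θ = -1/√20, θ ≈ 102.92°.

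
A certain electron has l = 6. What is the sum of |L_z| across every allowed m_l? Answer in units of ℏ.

m_l runs from −6 to 6, i.e. {-6, -5, -4, -3, -2, -1, 0, 1, 2, 3, 4, 5, 6}.
Σ|m_l| = l(l+1) = 42.

Σ|L_z| = 42 ℏ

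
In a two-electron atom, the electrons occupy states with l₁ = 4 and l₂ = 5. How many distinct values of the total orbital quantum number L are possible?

9

The total orbital quantum number L ranges from |l₁ − l₂| to l₁ + l₂ in integer steps.
L ∈ {1, 2, 3, 4, 5, 6, 7, 8, 9}.
That is 9 values.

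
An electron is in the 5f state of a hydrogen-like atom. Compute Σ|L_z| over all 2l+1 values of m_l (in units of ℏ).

For 5f, l = 3.
m_l ∈ {-3, -2, -1, 0, 1, 2, 3}.
Σ|m_l| = 2·3(3+1)/2 = 12.

Σ|L_z| = 12 ℏ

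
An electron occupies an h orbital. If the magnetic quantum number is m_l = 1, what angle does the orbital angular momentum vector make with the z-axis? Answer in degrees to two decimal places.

θ ≈ 79.48°

The letter h corresponds to l = 5.
|L|² = l(l+1)ℏ² = 30ℏ², so |L| = √30 ℏ.
L_z = m_l ℏ = 1ℏ.
cos θ = L_z/|L| = 1/√30, so θ ≈ 79.48°.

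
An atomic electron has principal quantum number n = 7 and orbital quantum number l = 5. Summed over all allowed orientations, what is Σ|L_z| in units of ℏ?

m_l runs from −5 to 5, i.e. {-5, -4, -3, -2, -1, 0, 1, 2, 3, 4, 5}.
Σ|m_l| = 2·5(5+1)/2 = 30.

Σ|L_z| = 30 ℏ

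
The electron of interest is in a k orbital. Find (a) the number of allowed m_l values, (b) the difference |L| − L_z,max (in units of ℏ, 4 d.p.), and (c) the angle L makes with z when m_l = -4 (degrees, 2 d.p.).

The letter k corresponds to l = 7.
There are 2l+1 = 15 values of m_l.
|L| − L_z,max = (2√14 − 7)ℏ ≈ 0.4833ℏ.
For m_l = -4: cos θ = -4/√56, θ ≈ 122.31°.

15 values; |L|−L_z,max ≈ 0.4833ℏ; θ(m_l=-4) ≈ 122.31°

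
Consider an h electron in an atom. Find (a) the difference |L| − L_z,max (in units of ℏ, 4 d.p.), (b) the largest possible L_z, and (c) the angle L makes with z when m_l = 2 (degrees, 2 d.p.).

|L|−L_z,max ≈ 0.4772ℏ; L_z,max = 5ℏ; θ(m_l=2) ≈ 68.58°

For an h orbital, l = 5.
|L| − L_z,max = (√30 − 5)ℏ ≈ 0.4772ℏ.
L_z,max = lℏ = 5ℏ.
For m_l = 2: cos θ = 2/√30, θ ≈ 68.58°.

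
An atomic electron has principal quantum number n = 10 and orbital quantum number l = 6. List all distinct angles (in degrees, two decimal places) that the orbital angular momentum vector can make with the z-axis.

|L| = √(l(l+1)) ℏ = √42 ℏ.
cos θ = m_l/√42 for each m_l ∈ {-6, -5, -4, -3, -2, -1, 0, 1, 2, 3, 4, 5, 6}.

θ ∈ {22.21°, 39.51°, 51.89°, 62.42°, 72.02°, 81.12°, 90.00°, 98.88°, 107.98°, 117.58°, 128.11°, 140.49°, 157.79°}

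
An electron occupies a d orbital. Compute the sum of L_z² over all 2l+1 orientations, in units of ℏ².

A d state has l = 2.
The allowed m_l values are -2, -1, 0, 1, 2.
Σ m_l² = 2·(1 + 4) = 10.

Σ(L_z)² = 10 ℏ²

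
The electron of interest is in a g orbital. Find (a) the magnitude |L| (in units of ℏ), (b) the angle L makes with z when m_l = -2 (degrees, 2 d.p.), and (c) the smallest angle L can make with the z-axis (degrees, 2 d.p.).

The letter g corresponds to l = 4.
|L| = ℏ√(4·5) = 2√5 ℏ ≈ 4.472ℏ.
For m_l = -2: cos θ = -2/√20, θ ≈ 116.57°.
cos θ_min = 4/√20, so θ_min ≈ 26.57°.

|L| = 2√5 ℏ ≈ 4.472ℏ; θ(m_l=-2) ≈ 116.57°; θ_min ≈ 26.57°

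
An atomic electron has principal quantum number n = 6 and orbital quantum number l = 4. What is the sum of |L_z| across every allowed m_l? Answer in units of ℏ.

Σ|L_z| = 20 ℏ

The allowed m_l values are -4, -3, -2, -1, 0, 1, 2, 3, 4.
Σ|m_l| = 2·4(4+1)/2 = 20.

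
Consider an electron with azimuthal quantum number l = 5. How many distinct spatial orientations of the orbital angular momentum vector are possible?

11

The number of m_l values is 2l + 1 = 2·5 + 1 = 11.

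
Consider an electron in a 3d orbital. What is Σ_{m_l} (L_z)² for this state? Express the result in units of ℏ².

Σ(L_z)² = 10 ℏ²

The 3d subshell has l = 2.
m_l ∈ {-2, -1, 0, 1, 2}.
Σ m_l² = l(l+1)(2l+1)/3 = 2·3·5/3 = 10.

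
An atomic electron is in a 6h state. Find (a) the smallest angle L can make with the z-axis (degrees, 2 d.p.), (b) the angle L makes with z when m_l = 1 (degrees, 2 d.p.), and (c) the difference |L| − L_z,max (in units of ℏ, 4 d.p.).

θ_min ≈ 24.09°; θ(m_l=1) ≈ 79.48°; |L|−L_z,max ≈ 0.4772ℏ

The 6h subshell has l = 5.
cos θ_min = 5/√30, so θ_min ≈ 24.09°.
For m_l = 1: cos θ = 1/√30, θ ≈ 79.48°.
|L| − L_z,max = (√30 − 5)ℏ ≈ 0.4772ℏ.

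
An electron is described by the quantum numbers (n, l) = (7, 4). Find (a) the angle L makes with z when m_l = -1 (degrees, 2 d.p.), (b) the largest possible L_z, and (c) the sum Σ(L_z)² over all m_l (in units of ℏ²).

For m_l = -1: cos θ = -1/√20, θ ≈ 102.92°.
L_z,max = lℏ = 4ℏ.
Σ m_l² = 60, so Σ(L_z)² = 60 ℏ².

θ(m_l=-1) ≈ 102.92°; L_z,max = 4ℏ; Σ(L_z)² = 60 ℏ²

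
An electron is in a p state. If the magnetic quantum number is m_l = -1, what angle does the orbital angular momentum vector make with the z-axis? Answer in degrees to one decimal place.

θ ≈ 135.0°

A p state has l = 1.
|L| = √(l(l+1)) ℏ = √2 ℏ.
L_z = m_l ℏ = −1ℏ.
cos θ = L_z/|L| = -1/√2, so θ ≈ 135.0°.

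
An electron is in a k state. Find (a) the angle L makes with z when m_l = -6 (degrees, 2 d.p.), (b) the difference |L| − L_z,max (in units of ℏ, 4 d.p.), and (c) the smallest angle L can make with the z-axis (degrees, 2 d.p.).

For a k orbital, l = 7.
For m_l = -6: cos θ = -6/√56, θ ≈ 143.30°.
|L| − L_z,max = (2√14 − 7)ℏ ≈ 0.4833ℏ.
cos θ_min = 7/√56, so θ_min ≈ 20.70°.

θ(m_l=-6) ≈ 143.30°; |L|−L_z,max ≈ 0.4833ℏ; θ_min ≈ 20.70°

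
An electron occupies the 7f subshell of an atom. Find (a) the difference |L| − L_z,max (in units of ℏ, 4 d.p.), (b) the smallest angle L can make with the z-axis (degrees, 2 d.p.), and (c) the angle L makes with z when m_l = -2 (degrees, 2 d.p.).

|L|−L_z,max ≈ 0.4641ℏ; θ_min ≈ 30.00°; θ(m_l=-2) ≈ 125.26°

For 7f, l = 3.
|L| − L_z,max = (2√3 − 3)ℏ ≈ 0.4641ℏ.
cos θ_min = 3/√12, so θ_min ≈ 30.00°.
For m_l = -2: cos θ = -2/√12, θ ≈ 125.26°.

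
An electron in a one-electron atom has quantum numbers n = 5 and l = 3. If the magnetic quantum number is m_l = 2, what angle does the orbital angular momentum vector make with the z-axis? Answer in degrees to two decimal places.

θ ≈ 54.74°

|L| = ℏ√(l(l+1)) = 2√3 ℏ.
L_z = m_l ℏ = 2ℏ.
cos θ = L_z/|L| = 2/√12, so θ ≈ 54.74°.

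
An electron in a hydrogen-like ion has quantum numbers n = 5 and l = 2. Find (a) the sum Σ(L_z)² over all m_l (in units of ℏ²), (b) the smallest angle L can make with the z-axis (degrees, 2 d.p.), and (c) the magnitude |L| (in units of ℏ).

Σ m_l² = 10, so Σ(L_z)² = 10 ℏ².
cos θ_min = 2/√6, so θ_min ≈ 35.26°.
|L| = ℏ√(2·3) = √6 ℏ ≈ 2.449ℏ.

Σ(L_z)² = 10 ℏ²; θ_min ≈ 35.26°; |L| = √6 ℏ ≈ 2.449ℏ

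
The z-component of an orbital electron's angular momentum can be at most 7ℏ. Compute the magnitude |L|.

The maximum L_z equals lℏ, giving l = 7.
|L| = ℏ√(l(l+1)) = 2√14 ℏ.

|L| = 2√14 ℏ ≈ 7.483ℏ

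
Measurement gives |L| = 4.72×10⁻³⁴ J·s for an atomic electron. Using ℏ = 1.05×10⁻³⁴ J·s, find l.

In units of ℏ, |L| ≈ 4.495.
(|L|/ℏ)² = l(l+1) ≈ 20.21 ⇒ l = 4.

l = 4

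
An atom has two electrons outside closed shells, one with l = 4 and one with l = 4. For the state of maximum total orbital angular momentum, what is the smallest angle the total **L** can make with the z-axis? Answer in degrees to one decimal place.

θ_min ≈ 19.5°

Angular momentum addition gives L = |l₁ − l₂|, …, l₁ + l₂.
L ∈ {0, 1, 2, 3, 4, 5, 6, 7, 8}.
The maximum is L = 8, with |L_tot| = ℏ√(8·9) = 6√2 ℏ.
The minimum angle with z is arccos(8/√72) ≈ 19.5°.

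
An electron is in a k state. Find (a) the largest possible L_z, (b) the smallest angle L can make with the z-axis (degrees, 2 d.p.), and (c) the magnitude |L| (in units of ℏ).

A k state has l = 7.
L_z,max = lℏ = 7ℏ.
cos θ_min = 7/√56, so θ_min ≈ 20.70°.
|L| = ℏ√(7·8) = 2√14 ℏ ≈ 7.483ℏ.

L_z,max = 7ℏ; θ_min ≈ 20.70°; |L| = 2√14 ℏ ≈ 7.483ℏ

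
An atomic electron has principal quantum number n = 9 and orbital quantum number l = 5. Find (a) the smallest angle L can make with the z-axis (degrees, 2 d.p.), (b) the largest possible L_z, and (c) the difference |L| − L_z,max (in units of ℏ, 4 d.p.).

θ_min ≈ 24.09°; L_z,max = 5ℏ; |L|−L_z,max ≈ 0.4772ℏ

cos θ_min = 5/√30, so θ_min ≈ 24.09°.
L_z,max = lℏ = 5ℏ.
|L| − L_z,max = (√30 − 5)ℏ ≈ 0.4772ℏ.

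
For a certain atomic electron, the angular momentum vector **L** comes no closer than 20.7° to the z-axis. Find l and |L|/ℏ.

l = 7, |L| = 2√14 ℏ ≈ 7.483ℏ

cos²θ_min = l/(l+1) = 0.8751.
Solving: l = 7.
Then |L| = ℏ√(7·8) = 2√14 ℏ.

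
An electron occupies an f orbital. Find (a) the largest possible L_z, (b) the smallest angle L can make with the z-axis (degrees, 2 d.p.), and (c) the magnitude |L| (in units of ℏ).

L_z,max = 3ℏ; θ_min ≈ 30.00°; |L| = 2√3 ℏ ≈ 3.464ℏ

F corresponds to l = 3.
L_z,max = lℏ = 3ℏ.
cos θ_min = 3/√12, so θ_min ≈ 30.00°.
|L| = ℏ√(3·4) = 2√3 ℏ ≈ 3.464ℏ.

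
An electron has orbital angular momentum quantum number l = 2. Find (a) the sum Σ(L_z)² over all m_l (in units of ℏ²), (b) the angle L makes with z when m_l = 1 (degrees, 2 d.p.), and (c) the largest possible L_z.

Σ(L_z)² = 10 ℏ²; θ(m_l=1) ≈ 65.91°; L_z,max = 2ℏ

Σ m_l² = 10, so Σ(L_z)² = 10 ℏ².
For m_l = 1: cos θ = 1/√6, θ ≈ 65.91°.
L_z,max = lℏ = 2ℏ.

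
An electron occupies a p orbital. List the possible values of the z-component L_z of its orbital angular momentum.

L_z ∈ {−ℏ, 0, ℏ}

P corresponds to l = 1.
L_z = m_l ℏ with m_l ranging from −l to +l in integer steps.
For l = 1: m_l ∈ {-1, 0, 1}.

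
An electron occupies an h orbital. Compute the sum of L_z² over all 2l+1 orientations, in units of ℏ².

An h state has l = 5.
m_l ∈ {-5, -4, -3, -2, -1, 0, 1, 2, 3, 4, 5}.
Σ m_l² = l(l+1)(2l+1)/3 = 5·6·11/3 = 110.

Σ(L_z)² = 110 ℏ²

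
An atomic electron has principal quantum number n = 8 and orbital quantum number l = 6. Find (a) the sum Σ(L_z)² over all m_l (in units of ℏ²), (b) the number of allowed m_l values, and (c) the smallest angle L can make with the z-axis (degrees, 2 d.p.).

Σ m_l² = 182, so Σ(L_z)² = 182 ℏ².
There are 2l+1 = 13 values of m_l.
cos θ_min = 6/√42, so θ_min ≈ 22.21°.

Σ(L_z)² = 182 ℏ²; 13 values; θ_min ≈ 22.21°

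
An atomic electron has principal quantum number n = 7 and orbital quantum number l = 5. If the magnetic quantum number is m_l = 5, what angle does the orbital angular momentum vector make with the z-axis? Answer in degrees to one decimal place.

θ ≈ 24.1°

|L| = ℏ√(l(l+1)) = √30 ℏ.
L_z = m_l ℏ = 5ℏ.
cos θ = L_z/|L| = 5/√30, so θ ≈ 24.1°.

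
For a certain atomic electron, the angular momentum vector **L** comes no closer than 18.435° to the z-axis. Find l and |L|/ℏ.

l = 9, |L| = 3√10 ℏ ≈ 9.487ℏ

At minimum angle, m_l = l, so cos θ = l/√(l(l+1)); cos²θ = l/(l+1) = 0.9000.
l = cos²θ/sin²θ ≈ 9.
Then |L| = ℏ√(9·10) = 3√10 ℏ.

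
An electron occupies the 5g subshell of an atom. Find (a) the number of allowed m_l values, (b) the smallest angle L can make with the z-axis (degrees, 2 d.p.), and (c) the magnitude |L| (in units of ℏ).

The 5g subshell has l = 4.
There are 2l+1 = 9 values of m_l.
cos θ_min = 4/√20, so θ_min ≈ 26.57°.
|L| = ℏ√(4·5) = 2√5 ℏ ≈ 4.472ℏ.

9 values; θ_min ≈ 26.57°; |L| = 2√5 ℏ ≈ 4.472ℏ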